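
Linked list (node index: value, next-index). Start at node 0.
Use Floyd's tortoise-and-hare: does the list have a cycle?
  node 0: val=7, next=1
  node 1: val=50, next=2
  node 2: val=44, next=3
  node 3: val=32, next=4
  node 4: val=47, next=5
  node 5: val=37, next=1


Floyd's tortoise (slow, +1) and hare (fast, +2):
  init: slow=0, fast=0
  step 1: slow=1, fast=2
  step 2: slow=2, fast=4
  step 3: slow=3, fast=1
  step 4: slow=4, fast=3
  step 5: slow=5, fast=5
  slow == fast at node 5: cycle detected

Cycle: yes


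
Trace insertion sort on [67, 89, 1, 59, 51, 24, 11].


Initial: [67, 89, 1, 59, 51, 24, 11]
Insert 89: [67, 89, 1, 59, 51, 24, 11]
Insert 1: [1, 67, 89, 59, 51, 24, 11]
Insert 59: [1, 59, 67, 89, 51, 24, 11]
Insert 51: [1, 51, 59, 67, 89, 24, 11]
Insert 24: [1, 24, 51, 59, 67, 89, 11]
Insert 11: [1, 11, 24, 51, 59, 67, 89]

Sorted: [1, 11, 24, 51, 59, 67, 89]


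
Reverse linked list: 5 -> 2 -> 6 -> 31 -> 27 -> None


Step 1: curr=5, set curr.next=prev(None) | reversed so far: 5
Step 2: curr=2, set curr.next=prev(5) | reversed so far: 2 -> 5
Step 3: curr=6, set curr.next=prev(2) | reversed so far: 6 -> 2 -> 5
Step 4: curr=31, set curr.next=prev(6) | reversed so far: 31 -> 6 -> 2 -> 5
Step 5: curr=27, set curr.next=prev(31) | reversed so far: 27 -> 31 -> 6 -> 2 -> 5

27 -> 31 -> 6 -> 2 -> 5 -> None


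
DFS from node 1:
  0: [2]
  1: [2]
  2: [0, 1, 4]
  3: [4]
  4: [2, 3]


Visit 1, push [2]
Visit 2, push [4, 0]
Visit 0, push []
Visit 4, push [3]
Visit 3, push []

DFS order: [1, 2, 0, 4, 3]


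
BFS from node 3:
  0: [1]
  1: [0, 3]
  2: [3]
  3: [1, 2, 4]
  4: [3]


Visit 3, enqueue [1, 2, 4]
Visit 1, enqueue [0]
Visit 2, enqueue []
Visit 4, enqueue []
Visit 0, enqueue []

BFS order: [3, 1, 2, 4, 0]


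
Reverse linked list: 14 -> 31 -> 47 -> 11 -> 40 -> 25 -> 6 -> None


Step 1: curr=14, set curr.next=prev(None) | reversed so far: 14
Step 2: curr=31, set curr.next=prev(14) | reversed so far: 31 -> 14
Step 3: curr=47, set curr.next=prev(31) | reversed so far: 47 -> 31 -> 14
Step 4: curr=11, set curr.next=prev(47) | reversed so far: 11 -> 47 -> 31 -> 14
Step 5: curr=40, set curr.next=prev(11) | reversed so far: 40 -> 11 -> 47 -> 31 -> 14
Step 6: curr=25, set curr.next=prev(40) | reversed so far: 25 -> 40 -> 11 -> 47 -> 31 -> 14
Step 7: curr=6, set curr.next=prev(25) | reversed so far: 6 -> 25 -> 40 -> 11 -> 47 -> 31 -> 14

6 -> 25 -> 40 -> 11 -> 47 -> 31 -> 14 -> None


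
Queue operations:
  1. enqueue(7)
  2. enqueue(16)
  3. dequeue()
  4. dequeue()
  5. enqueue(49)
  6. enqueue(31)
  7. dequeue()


enqueue(7) -> [7]
enqueue(16) -> [7, 16]
dequeue()->7, [16]
dequeue()->16, []
enqueue(49) -> [49]
enqueue(31) -> [49, 31]
dequeue()->49, [31]

Final queue: [31]


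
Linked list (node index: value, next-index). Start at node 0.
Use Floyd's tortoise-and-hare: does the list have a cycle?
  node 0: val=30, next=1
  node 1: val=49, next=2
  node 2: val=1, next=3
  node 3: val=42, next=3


Floyd's tortoise (slow, +1) and hare (fast, +2):
  init: slow=0, fast=0
  step 1: slow=1, fast=2
  step 2: slow=2, fast=3
  step 3: slow=3, fast=3
  slow == fast at node 3: cycle detected

Cycle: yes


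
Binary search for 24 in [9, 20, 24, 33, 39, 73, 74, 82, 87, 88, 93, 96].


Step 1: lo=0, hi=11, mid=5, val=73
Step 2: lo=0, hi=4, mid=2, val=24

Found at index 2


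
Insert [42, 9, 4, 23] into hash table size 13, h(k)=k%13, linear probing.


Insert 42: h=3 -> slot 3
Insert 9: h=9 -> slot 9
Insert 4: h=4 -> slot 4
Insert 23: h=10 -> slot 10

Table: [None, None, None, 42, 4, None, None, None, None, 9, 23, None, None]


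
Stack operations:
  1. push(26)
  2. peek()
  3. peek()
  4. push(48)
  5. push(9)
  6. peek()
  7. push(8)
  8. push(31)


push(26) -> [26]
peek()->26
peek()->26
push(48) -> [26, 48]
push(9) -> [26, 48, 9]
peek()->9
push(8) -> [26, 48, 9, 8]
push(31) -> [26, 48, 9, 8, 31]

Final stack: [26, 48, 9, 8, 31]


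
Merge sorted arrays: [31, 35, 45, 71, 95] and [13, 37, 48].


Take 13 from B
Take 31 from A
Take 35 from A
Take 37 from B
Take 45 from A
Take 48 from B

Merged: [13, 31, 35, 37, 45, 48, 71, 95]


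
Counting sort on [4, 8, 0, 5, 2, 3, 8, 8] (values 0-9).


Input: [4, 8, 0, 5, 2, 3, 8, 8]
Counts: [1, 0, 1, 1, 1, 1, 0, 0, 3, 0]

Sorted: [0, 2, 3, 4, 5, 8, 8, 8]


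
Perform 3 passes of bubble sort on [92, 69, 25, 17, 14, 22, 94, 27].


Initial: [92, 69, 25, 17, 14, 22, 94, 27]
Pass 1: [69, 25, 17, 14, 22, 92, 27, 94] (6 swaps)
Pass 2: [25, 17, 14, 22, 69, 27, 92, 94] (5 swaps)
Pass 3: [17, 14, 22, 25, 27, 69, 92, 94] (4 swaps)

After 3 passes: [17, 14, 22, 25, 27, 69, 92, 94]


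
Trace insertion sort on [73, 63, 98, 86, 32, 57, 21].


Initial: [73, 63, 98, 86, 32, 57, 21]
Insert 63: [63, 73, 98, 86, 32, 57, 21]
Insert 98: [63, 73, 98, 86, 32, 57, 21]
Insert 86: [63, 73, 86, 98, 32, 57, 21]
Insert 32: [32, 63, 73, 86, 98, 57, 21]
Insert 57: [32, 57, 63, 73, 86, 98, 21]
Insert 21: [21, 32, 57, 63, 73, 86, 98]

Sorted: [21, 32, 57, 63, 73, 86, 98]


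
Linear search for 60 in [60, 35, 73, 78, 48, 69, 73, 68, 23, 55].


i=0: 60==60 found!

Found at 0, 1 comps


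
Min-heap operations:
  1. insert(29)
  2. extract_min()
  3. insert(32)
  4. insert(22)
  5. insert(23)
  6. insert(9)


insert(29) -> [29]
extract_min()->29, []
insert(32) -> [32]
insert(22) -> [22, 32]
insert(23) -> [22, 32, 23]
insert(9) -> [9, 22, 23, 32]

Final heap: [9, 22, 23, 32]


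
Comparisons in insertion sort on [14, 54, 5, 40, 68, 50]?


Algorithm: insertion sort
Input: [14, 54, 5, 40, 68, 50]
Sorted: [5, 14, 40, 50, 54, 68]

9


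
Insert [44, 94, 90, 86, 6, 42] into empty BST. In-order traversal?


Insert 44: root
Insert 94: R from 44
Insert 90: R from 44 -> L from 94
Insert 86: R from 44 -> L from 94 -> L from 90
Insert 6: L from 44
Insert 42: L from 44 -> R from 6

In-order: [6, 42, 44, 86, 90, 94]


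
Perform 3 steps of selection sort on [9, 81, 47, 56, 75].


Initial: [9, 81, 47, 56, 75]
Step 1: min=9 at 0
  Swap: [9, 81, 47, 56, 75]
Step 2: min=47 at 2
  Swap: [9, 47, 81, 56, 75]
Step 3: min=56 at 3
  Swap: [9, 47, 56, 81, 75]

After 3 steps: [9, 47, 56, 81, 75]


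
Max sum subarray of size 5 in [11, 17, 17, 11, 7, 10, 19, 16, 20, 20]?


[0:5]: 63
[1:6]: 62
[2:7]: 64
[3:8]: 63
[4:9]: 72
[5:10]: 85

Max: 85 at [5:10]


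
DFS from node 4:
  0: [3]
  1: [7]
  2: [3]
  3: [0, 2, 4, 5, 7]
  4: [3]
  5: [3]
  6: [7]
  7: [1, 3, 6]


Visit 4, push [3]
Visit 3, push [7, 5, 2, 0]
Visit 0, push []
Visit 2, push []
Visit 5, push []
Visit 7, push [6, 1]
Visit 1, push []
Visit 6, push []

DFS order: [4, 3, 0, 2, 5, 7, 1, 6]


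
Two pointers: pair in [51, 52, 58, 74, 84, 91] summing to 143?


lo=0(51)+hi=5(91)=142
lo=1(52)+hi=5(91)=143

Yes: 52+91=143


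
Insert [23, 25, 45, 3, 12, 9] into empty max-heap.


Insert 23: [23]
Insert 25: [25, 23]
Insert 45: [45, 23, 25]
Insert 3: [45, 23, 25, 3]
Insert 12: [45, 23, 25, 3, 12]
Insert 9: [45, 23, 25, 3, 12, 9]

Final heap: [45, 23, 25, 3, 12, 9]


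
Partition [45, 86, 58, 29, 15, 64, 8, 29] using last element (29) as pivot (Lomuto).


Pivot: 29
  29 <= 29: swap -> [29, 86, 58, 45, 15, 64, 8, 29]
  15 <= 29: swap -> [29, 15, 58, 45, 86, 64, 8, 29]
  8 <= 29: swap -> [29, 15, 8, 45, 86, 64, 58, 29]
Place pivot at 3: [29, 15, 8, 29, 86, 64, 58, 45]

Partitioned: [29, 15, 8, 29, 86, 64, 58, 45]


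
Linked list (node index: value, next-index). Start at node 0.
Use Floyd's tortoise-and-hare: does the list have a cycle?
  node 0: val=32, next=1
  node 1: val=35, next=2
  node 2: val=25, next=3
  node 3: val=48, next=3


Floyd's tortoise (slow, +1) and hare (fast, +2):
  init: slow=0, fast=0
  step 1: slow=1, fast=2
  step 2: slow=2, fast=3
  step 3: slow=3, fast=3
  slow == fast at node 3: cycle detected

Cycle: yes


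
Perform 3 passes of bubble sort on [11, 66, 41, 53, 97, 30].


Initial: [11, 66, 41, 53, 97, 30]
Pass 1: [11, 41, 53, 66, 30, 97] (3 swaps)
Pass 2: [11, 41, 53, 30, 66, 97] (1 swaps)
Pass 3: [11, 41, 30, 53, 66, 97] (1 swaps)

After 3 passes: [11, 41, 30, 53, 66, 97]


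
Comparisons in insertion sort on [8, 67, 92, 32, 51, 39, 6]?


Algorithm: insertion sort
Input: [8, 67, 92, 32, 51, 39, 6]
Sorted: [6, 8, 32, 39, 51, 67, 92]

18


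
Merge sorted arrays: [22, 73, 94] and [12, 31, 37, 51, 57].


Take 12 from B
Take 22 from A
Take 31 from B
Take 37 from B
Take 51 from B
Take 57 from B

Merged: [12, 22, 31, 37, 51, 57, 73, 94]


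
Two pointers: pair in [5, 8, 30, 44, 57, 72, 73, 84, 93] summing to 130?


lo=0(5)+hi=8(93)=98
lo=1(8)+hi=8(93)=101
lo=2(30)+hi=8(93)=123
lo=3(44)+hi=8(93)=137
lo=3(44)+hi=7(84)=128
lo=4(57)+hi=7(84)=141
lo=4(57)+hi=6(73)=130

Yes: 57+73=130


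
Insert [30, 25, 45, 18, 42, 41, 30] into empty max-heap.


Insert 30: [30]
Insert 25: [30, 25]
Insert 45: [45, 25, 30]
Insert 18: [45, 25, 30, 18]
Insert 42: [45, 42, 30, 18, 25]
Insert 41: [45, 42, 41, 18, 25, 30]
Insert 30: [45, 42, 41, 18, 25, 30, 30]

Final heap: [45, 42, 41, 18, 25, 30, 30]


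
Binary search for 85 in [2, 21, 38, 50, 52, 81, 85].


Step 1: lo=0, hi=6, mid=3, val=50
Step 2: lo=4, hi=6, mid=5, val=81
Step 3: lo=6, hi=6, mid=6, val=85

Found at index 6


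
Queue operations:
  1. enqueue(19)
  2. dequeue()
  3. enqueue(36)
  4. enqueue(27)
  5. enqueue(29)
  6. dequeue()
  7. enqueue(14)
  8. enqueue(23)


enqueue(19) -> [19]
dequeue()->19, []
enqueue(36) -> [36]
enqueue(27) -> [36, 27]
enqueue(29) -> [36, 27, 29]
dequeue()->36, [27, 29]
enqueue(14) -> [27, 29, 14]
enqueue(23) -> [27, 29, 14, 23]

Final queue: [27, 29, 14, 23]


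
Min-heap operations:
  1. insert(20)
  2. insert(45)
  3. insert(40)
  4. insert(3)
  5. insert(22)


insert(20) -> [20]
insert(45) -> [20, 45]
insert(40) -> [20, 45, 40]
insert(3) -> [3, 20, 40, 45]
insert(22) -> [3, 20, 40, 45, 22]

Final heap: [3, 20, 40, 45, 22]


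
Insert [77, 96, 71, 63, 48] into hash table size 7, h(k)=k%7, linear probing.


Insert 77: h=0 -> slot 0
Insert 96: h=5 -> slot 5
Insert 71: h=1 -> slot 1
Insert 63: h=0, 2 probes -> slot 2
Insert 48: h=6 -> slot 6

Table: [77, 71, 63, None, None, 96, 48]


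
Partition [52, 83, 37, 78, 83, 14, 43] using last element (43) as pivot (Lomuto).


Pivot: 43
  37 <= 43: swap -> [37, 83, 52, 78, 83, 14, 43]
  14 <= 43: swap -> [37, 14, 52, 78, 83, 83, 43]
Place pivot at 2: [37, 14, 43, 78, 83, 83, 52]

Partitioned: [37, 14, 43, 78, 83, 83, 52]


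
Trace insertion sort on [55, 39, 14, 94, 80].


Initial: [55, 39, 14, 94, 80]
Insert 39: [39, 55, 14, 94, 80]
Insert 14: [14, 39, 55, 94, 80]
Insert 94: [14, 39, 55, 94, 80]
Insert 80: [14, 39, 55, 80, 94]

Sorted: [14, 39, 55, 80, 94]


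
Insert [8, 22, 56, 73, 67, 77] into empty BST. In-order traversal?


Insert 8: root
Insert 22: R from 8
Insert 56: R from 8 -> R from 22
Insert 73: R from 8 -> R from 22 -> R from 56
Insert 67: R from 8 -> R from 22 -> R from 56 -> L from 73
Insert 77: R from 8 -> R from 22 -> R from 56 -> R from 73

In-order: [8, 22, 56, 67, 73, 77]


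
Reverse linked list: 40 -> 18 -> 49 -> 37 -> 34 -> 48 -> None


Step 1: curr=40, set curr.next=prev(None) | reversed so far: 40
Step 2: curr=18, set curr.next=prev(40) | reversed so far: 18 -> 40
Step 3: curr=49, set curr.next=prev(18) | reversed so far: 49 -> 18 -> 40
Step 4: curr=37, set curr.next=prev(49) | reversed so far: 37 -> 49 -> 18 -> 40
Step 5: curr=34, set curr.next=prev(37) | reversed so far: 34 -> 37 -> 49 -> 18 -> 40
Step 6: curr=48, set curr.next=prev(34) | reversed so far: 48 -> 34 -> 37 -> 49 -> 18 -> 40

48 -> 34 -> 37 -> 49 -> 18 -> 40 -> None


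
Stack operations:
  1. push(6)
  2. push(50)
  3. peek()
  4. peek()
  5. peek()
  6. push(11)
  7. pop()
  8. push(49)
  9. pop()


push(6) -> [6]
push(50) -> [6, 50]
peek()->50
peek()->50
peek()->50
push(11) -> [6, 50, 11]
pop()->11, [6, 50]
push(49) -> [6, 50, 49]
pop()->49, [6, 50]

Final stack: [6, 50]


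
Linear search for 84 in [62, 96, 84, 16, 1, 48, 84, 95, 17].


i=0: 62!=84
i=1: 96!=84
i=2: 84==84 found!

Found at 2, 3 comps


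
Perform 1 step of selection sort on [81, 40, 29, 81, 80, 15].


Initial: [81, 40, 29, 81, 80, 15]
Step 1: min=15 at 5
  Swap: [15, 40, 29, 81, 80, 81]

After 1 step: [15, 40, 29, 81, 80, 81]


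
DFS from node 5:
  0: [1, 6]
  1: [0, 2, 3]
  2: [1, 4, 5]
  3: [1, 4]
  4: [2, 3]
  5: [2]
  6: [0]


Visit 5, push [2]
Visit 2, push [4, 1]
Visit 1, push [3, 0]
Visit 0, push [6]
Visit 6, push []
Visit 3, push [4]
Visit 4, push []

DFS order: [5, 2, 1, 0, 6, 3, 4]


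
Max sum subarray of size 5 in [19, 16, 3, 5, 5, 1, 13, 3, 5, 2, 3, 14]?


[0:5]: 48
[1:6]: 30
[2:7]: 27
[3:8]: 27
[4:9]: 27
[5:10]: 24
[6:11]: 26
[7:12]: 27

Max: 48 at [0:5]


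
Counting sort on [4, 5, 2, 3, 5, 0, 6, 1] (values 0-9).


Input: [4, 5, 2, 3, 5, 0, 6, 1]
Counts: [1, 1, 1, 1, 1, 2, 1, 0, 0, 0]

Sorted: [0, 1, 2, 3, 4, 5, 5, 6]


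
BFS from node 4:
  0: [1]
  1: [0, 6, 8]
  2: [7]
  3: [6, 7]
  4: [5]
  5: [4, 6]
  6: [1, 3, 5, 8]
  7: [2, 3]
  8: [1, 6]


Visit 4, enqueue [5]
Visit 5, enqueue [6]
Visit 6, enqueue [1, 3, 8]
Visit 1, enqueue [0]
Visit 3, enqueue [7]
Visit 8, enqueue []
Visit 0, enqueue []
Visit 7, enqueue [2]
Visit 2, enqueue []

BFS order: [4, 5, 6, 1, 3, 8, 0, 7, 2]


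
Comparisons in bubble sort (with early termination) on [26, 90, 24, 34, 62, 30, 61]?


Algorithm: bubble sort (with early termination)
Input: [26, 90, 24, 34, 62, 30, 61]
Sorted: [24, 26, 30, 34, 61, 62, 90]

18


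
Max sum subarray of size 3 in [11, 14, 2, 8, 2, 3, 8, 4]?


[0:3]: 27
[1:4]: 24
[2:5]: 12
[3:6]: 13
[4:7]: 13
[5:8]: 15

Max: 27 at [0:3]


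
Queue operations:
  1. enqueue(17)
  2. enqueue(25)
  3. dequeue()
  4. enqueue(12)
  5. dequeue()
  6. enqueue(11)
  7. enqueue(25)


enqueue(17) -> [17]
enqueue(25) -> [17, 25]
dequeue()->17, [25]
enqueue(12) -> [25, 12]
dequeue()->25, [12]
enqueue(11) -> [12, 11]
enqueue(25) -> [12, 11, 25]

Final queue: [12, 11, 25]


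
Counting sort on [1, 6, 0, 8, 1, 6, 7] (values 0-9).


Input: [1, 6, 0, 8, 1, 6, 7]
Counts: [1, 2, 0, 0, 0, 0, 2, 1, 1, 0]

Sorted: [0, 1, 1, 6, 6, 7, 8]


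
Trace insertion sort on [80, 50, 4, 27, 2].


Initial: [80, 50, 4, 27, 2]
Insert 50: [50, 80, 4, 27, 2]
Insert 4: [4, 50, 80, 27, 2]
Insert 27: [4, 27, 50, 80, 2]
Insert 2: [2, 4, 27, 50, 80]

Sorted: [2, 4, 27, 50, 80]


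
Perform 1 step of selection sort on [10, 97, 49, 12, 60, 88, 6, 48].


Initial: [10, 97, 49, 12, 60, 88, 6, 48]
Step 1: min=6 at 6
  Swap: [6, 97, 49, 12, 60, 88, 10, 48]

After 1 step: [6, 97, 49, 12, 60, 88, 10, 48]


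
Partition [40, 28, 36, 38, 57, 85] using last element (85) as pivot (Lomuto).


Pivot: 85
  40 <= 85: advance i (no swap)
  28 <= 85: advance i (no swap)
  36 <= 85: advance i (no swap)
  38 <= 85: advance i (no swap)
  57 <= 85: advance i (no swap)
Place pivot at 5: [40, 28, 36, 38, 57, 85]

Partitioned: [40, 28, 36, 38, 57, 85]


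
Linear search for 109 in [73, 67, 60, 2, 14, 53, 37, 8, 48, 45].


i=0: 73!=109
i=1: 67!=109
i=2: 60!=109
i=3: 2!=109
i=4: 14!=109
i=5: 53!=109
i=6: 37!=109
i=7: 8!=109
i=8: 48!=109
i=9: 45!=109

Not found, 10 comps


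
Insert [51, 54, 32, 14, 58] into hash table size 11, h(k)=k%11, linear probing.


Insert 51: h=7 -> slot 7
Insert 54: h=10 -> slot 10
Insert 32: h=10, 1 probes -> slot 0
Insert 14: h=3 -> slot 3
Insert 58: h=3, 1 probes -> slot 4

Table: [32, None, None, 14, 58, None, None, 51, None, None, 54]


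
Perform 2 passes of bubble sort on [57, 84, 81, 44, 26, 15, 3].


Initial: [57, 84, 81, 44, 26, 15, 3]
Pass 1: [57, 81, 44, 26, 15, 3, 84] (5 swaps)
Pass 2: [57, 44, 26, 15, 3, 81, 84] (4 swaps)

After 2 passes: [57, 44, 26, 15, 3, 81, 84]


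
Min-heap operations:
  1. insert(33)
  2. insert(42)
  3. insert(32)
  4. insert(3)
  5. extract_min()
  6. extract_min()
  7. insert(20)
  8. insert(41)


insert(33) -> [33]
insert(42) -> [33, 42]
insert(32) -> [32, 42, 33]
insert(3) -> [3, 32, 33, 42]
extract_min()->3, [32, 42, 33]
extract_min()->32, [33, 42]
insert(20) -> [20, 42, 33]
insert(41) -> [20, 41, 33, 42]

Final heap: [20, 41, 33, 42]


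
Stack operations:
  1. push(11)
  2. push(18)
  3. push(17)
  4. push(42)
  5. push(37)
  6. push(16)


push(11) -> [11]
push(18) -> [11, 18]
push(17) -> [11, 18, 17]
push(42) -> [11, 18, 17, 42]
push(37) -> [11, 18, 17, 42, 37]
push(16) -> [11, 18, 17, 42, 37, 16]

Final stack: [11, 18, 17, 42, 37, 16]


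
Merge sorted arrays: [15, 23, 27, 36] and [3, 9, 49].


Take 3 from B
Take 9 from B
Take 15 from A
Take 23 from A
Take 27 from A
Take 36 from A

Merged: [3, 9, 15, 23, 27, 36, 49]


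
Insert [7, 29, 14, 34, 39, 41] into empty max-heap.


Insert 7: [7]
Insert 29: [29, 7]
Insert 14: [29, 7, 14]
Insert 34: [34, 29, 14, 7]
Insert 39: [39, 34, 14, 7, 29]
Insert 41: [41, 34, 39, 7, 29, 14]

Final heap: [41, 34, 39, 7, 29, 14]


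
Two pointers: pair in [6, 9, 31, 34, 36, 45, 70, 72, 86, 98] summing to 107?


lo=0(6)+hi=9(98)=104
lo=1(9)+hi=9(98)=107

Yes: 9+98=107


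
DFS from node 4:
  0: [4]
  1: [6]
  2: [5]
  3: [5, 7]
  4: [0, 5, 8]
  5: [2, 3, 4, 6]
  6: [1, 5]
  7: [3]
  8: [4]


Visit 4, push [8, 5, 0]
Visit 0, push []
Visit 5, push [6, 3, 2]
Visit 2, push []
Visit 3, push [7]
Visit 7, push []
Visit 6, push [1]
Visit 1, push []
Visit 8, push []

DFS order: [4, 0, 5, 2, 3, 7, 6, 1, 8]


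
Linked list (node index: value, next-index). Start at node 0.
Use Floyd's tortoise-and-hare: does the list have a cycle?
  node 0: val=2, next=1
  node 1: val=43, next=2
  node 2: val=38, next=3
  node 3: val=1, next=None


Floyd's tortoise (slow, +1) and hare (fast, +2):
  init: slow=0, fast=0
  step 1: slow=1, fast=2
  step 2: fast 2->3->None, no cycle

Cycle: no


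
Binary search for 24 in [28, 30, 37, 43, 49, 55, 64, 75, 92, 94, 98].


Step 1: lo=0, hi=10, mid=5, val=55
Step 2: lo=0, hi=4, mid=2, val=37
Step 3: lo=0, hi=1, mid=0, val=28

Not found


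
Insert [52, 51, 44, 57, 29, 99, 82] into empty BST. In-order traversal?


Insert 52: root
Insert 51: L from 52
Insert 44: L from 52 -> L from 51
Insert 57: R from 52
Insert 29: L from 52 -> L from 51 -> L from 44
Insert 99: R from 52 -> R from 57
Insert 82: R from 52 -> R from 57 -> L from 99

In-order: [29, 44, 51, 52, 57, 82, 99]


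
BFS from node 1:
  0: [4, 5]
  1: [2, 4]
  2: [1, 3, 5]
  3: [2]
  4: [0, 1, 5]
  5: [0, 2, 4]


Visit 1, enqueue [2, 4]
Visit 2, enqueue [3, 5]
Visit 4, enqueue [0]
Visit 3, enqueue []
Visit 5, enqueue []
Visit 0, enqueue []

BFS order: [1, 2, 4, 3, 5, 0]


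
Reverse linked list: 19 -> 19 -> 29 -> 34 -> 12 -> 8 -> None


Step 1: curr=19, set curr.next=prev(None) | reversed so far: 19
Step 2: curr=19, set curr.next=prev(19) | reversed so far: 19 -> 19
Step 3: curr=29, set curr.next=prev(19) | reversed so far: 29 -> 19 -> 19
Step 4: curr=34, set curr.next=prev(29) | reversed so far: 34 -> 29 -> 19 -> 19
Step 5: curr=12, set curr.next=prev(34) | reversed so far: 12 -> 34 -> 29 -> 19 -> 19
Step 6: curr=8, set curr.next=prev(12) | reversed so far: 8 -> 12 -> 34 -> 29 -> 19 -> 19

8 -> 12 -> 34 -> 29 -> 19 -> 19 -> None


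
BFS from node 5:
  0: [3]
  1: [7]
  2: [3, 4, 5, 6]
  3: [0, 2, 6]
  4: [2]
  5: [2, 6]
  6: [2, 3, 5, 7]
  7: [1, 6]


Visit 5, enqueue [2, 6]
Visit 2, enqueue [3, 4]
Visit 6, enqueue [7]
Visit 3, enqueue [0]
Visit 4, enqueue []
Visit 7, enqueue [1]
Visit 0, enqueue []
Visit 1, enqueue []

BFS order: [5, 2, 6, 3, 4, 7, 0, 1]


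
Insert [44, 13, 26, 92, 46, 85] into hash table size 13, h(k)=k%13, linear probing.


Insert 44: h=5 -> slot 5
Insert 13: h=0 -> slot 0
Insert 26: h=0, 1 probes -> slot 1
Insert 92: h=1, 1 probes -> slot 2
Insert 46: h=7 -> slot 7
Insert 85: h=7, 1 probes -> slot 8

Table: [13, 26, 92, None, None, 44, None, 46, 85, None, None, None, None]


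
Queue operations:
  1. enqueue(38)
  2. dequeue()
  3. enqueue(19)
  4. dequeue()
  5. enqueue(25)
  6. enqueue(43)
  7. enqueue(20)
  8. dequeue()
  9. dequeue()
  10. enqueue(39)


enqueue(38) -> [38]
dequeue()->38, []
enqueue(19) -> [19]
dequeue()->19, []
enqueue(25) -> [25]
enqueue(43) -> [25, 43]
enqueue(20) -> [25, 43, 20]
dequeue()->25, [43, 20]
dequeue()->43, [20]
enqueue(39) -> [20, 39]

Final queue: [20, 39]


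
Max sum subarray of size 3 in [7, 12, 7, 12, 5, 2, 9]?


[0:3]: 26
[1:4]: 31
[2:5]: 24
[3:6]: 19
[4:7]: 16

Max: 31 at [1:4]


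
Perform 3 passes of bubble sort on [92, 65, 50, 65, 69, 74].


Initial: [92, 65, 50, 65, 69, 74]
Pass 1: [65, 50, 65, 69, 74, 92] (5 swaps)
Pass 2: [50, 65, 65, 69, 74, 92] (1 swaps)
Pass 3: [50, 65, 65, 69, 74, 92] (0 swaps)

After 3 passes: [50, 65, 65, 69, 74, 92]


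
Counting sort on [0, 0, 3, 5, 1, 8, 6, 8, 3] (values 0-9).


Input: [0, 0, 3, 5, 1, 8, 6, 8, 3]
Counts: [2, 1, 0, 2, 0, 1, 1, 0, 2, 0]

Sorted: [0, 0, 1, 3, 3, 5, 6, 8, 8]


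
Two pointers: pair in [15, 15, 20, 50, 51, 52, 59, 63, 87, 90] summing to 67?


lo=0(15)+hi=9(90)=105
lo=0(15)+hi=8(87)=102
lo=0(15)+hi=7(63)=78
lo=0(15)+hi=6(59)=74
lo=0(15)+hi=5(52)=67

Yes: 15+52=67


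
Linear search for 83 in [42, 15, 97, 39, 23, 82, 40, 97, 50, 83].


i=0: 42!=83
i=1: 15!=83
i=2: 97!=83
i=3: 39!=83
i=4: 23!=83
i=5: 82!=83
i=6: 40!=83
i=7: 97!=83
i=8: 50!=83
i=9: 83==83 found!

Found at 9, 10 comps


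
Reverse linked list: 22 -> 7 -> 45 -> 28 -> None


Step 1: curr=22, set curr.next=prev(None) | reversed so far: 22
Step 2: curr=7, set curr.next=prev(22) | reversed so far: 7 -> 22
Step 3: curr=45, set curr.next=prev(7) | reversed so far: 45 -> 7 -> 22
Step 4: curr=28, set curr.next=prev(45) | reversed so far: 28 -> 45 -> 7 -> 22

28 -> 45 -> 7 -> 22 -> None


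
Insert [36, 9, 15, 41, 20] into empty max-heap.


Insert 36: [36]
Insert 9: [36, 9]
Insert 15: [36, 9, 15]
Insert 41: [41, 36, 15, 9]
Insert 20: [41, 36, 15, 9, 20]

Final heap: [41, 36, 15, 9, 20]


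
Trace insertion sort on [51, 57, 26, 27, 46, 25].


Initial: [51, 57, 26, 27, 46, 25]
Insert 57: [51, 57, 26, 27, 46, 25]
Insert 26: [26, 51, 57, 27, 46, 25]
Insert 27: [26, 27, 51, 57, 46, 25]
Insert 46: [26, 27, 46, 51, 57, 25]
Insert 25: [25, 26, 27, 46, 51, 57]

Sorted: [25, 26, 27, 46, 51, 57]


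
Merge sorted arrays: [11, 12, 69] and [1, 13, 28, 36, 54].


Take 1 from B
Take 11 from A
Take 12 from A
Take 13 from B
Take 28 from B
Take 36 from B
Take 54 from B

Merged: [1, 11, 12, 13, 28, 36, 54, 69]


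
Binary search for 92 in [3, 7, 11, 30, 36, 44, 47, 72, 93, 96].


Step 1: lo=0, hi=9, mid=4, val=36
Step 2: lo=5, hi=9, mid=7, val=72
Step 3: lo=8, hi=9, mid=8, val=93

Not found


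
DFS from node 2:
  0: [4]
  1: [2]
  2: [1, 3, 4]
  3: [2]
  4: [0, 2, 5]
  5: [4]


Visit 2, push [4, 3, 1]
Visit 1, push []
Visit 3, push []
Visit 4, push [5, 0]
Visit 0, push []
Visit 5, push []

DFS order: [2, 1, 3, 4, 0, 5]


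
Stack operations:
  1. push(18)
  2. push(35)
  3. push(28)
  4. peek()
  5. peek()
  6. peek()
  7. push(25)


push(18) -> [18]
push(35) -> [18, 35]
push(28) -> [18, 35, 28]
peek()->28
peek()->28
peek()->28
push(25) -> [18, 35, 28, 25]

Final stack: [18, 35, 28, 25]


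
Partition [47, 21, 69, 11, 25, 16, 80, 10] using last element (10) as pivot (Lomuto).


Pivot: 10
Place pivot at 0: [10, 21, 69, 11, 25, 16, 80, 47]

Partitioned: [10, 21, 69, 11, 25, 16, 80, 47]


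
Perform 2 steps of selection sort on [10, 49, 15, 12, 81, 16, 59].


Initial: [10, 49, 15, 12, 81, 16, 59]
Step 1: min=10 at 0
  Swap: [10, 49, 15, 12, 81, 16, 59]
Step 2: min=12 at 3
  Swap: [10, 12, 15, 49, 81, 16, 59]

After 2 steps: [10, 12, 15, 49, 81, 16, 59]


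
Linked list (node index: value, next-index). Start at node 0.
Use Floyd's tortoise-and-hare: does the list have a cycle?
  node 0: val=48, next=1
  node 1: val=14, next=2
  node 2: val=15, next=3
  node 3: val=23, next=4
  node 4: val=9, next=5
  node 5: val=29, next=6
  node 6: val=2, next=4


Floyd's tortoise (slow, +1) and hare (fast, +2):
  init: slow=0, fast=0
  step 1: slow=1, fast=2
  step 2: slow=2, fast=4
  step 3: slow=3, fast=6
  step 4: slow=4, fast=5
  step 5: slow=5, fast=4
  step 6: slow=6, fast=6
  slow == fast at node 6: cycle detected

Cycle: yes


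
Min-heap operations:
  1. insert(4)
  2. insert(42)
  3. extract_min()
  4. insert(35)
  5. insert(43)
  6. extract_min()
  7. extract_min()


insert(4) -> [4]
insert(42) -> [4, 42]
extract_min()->4, [42]
insert(35) -> [35, 42]
insert(43) -> [35, 42, 43]
extract_min()->35, [42, 43]
extract_min()->42, [43]

Final heap: [43]


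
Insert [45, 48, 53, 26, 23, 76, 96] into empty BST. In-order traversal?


Insert 45: root
Insert 48: R from 45
Insert 53: R from 45 -> R from 48
Insert 26: L from 45
Insert 23: L from 45 -> L from 26
Insert 76: R from 45 -> R from 48 -> R from 53
Insert 96: R from 45 -> R from 48 -> R from 53 -> R from 76

In-order: [23, 26, 45, 48, 53, 76, 96]


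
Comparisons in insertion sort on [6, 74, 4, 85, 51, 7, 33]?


Algorithm: insertion sort
Input: [6, 74, 4, 85, 51, 7, 33]
Sorted: [4, 6, 7, 33, 51, 74, 85]

15


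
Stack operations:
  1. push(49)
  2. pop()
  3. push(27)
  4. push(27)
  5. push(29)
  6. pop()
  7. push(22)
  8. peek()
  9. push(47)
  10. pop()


push(49) -> [49]
pop()->49, []
push(27) -> [27]
push(27) -> [27, 27]
push(29) -> [27, 27, 29]
pop()->29, [27, 27]
push(22) -> [27, 27, 22]
peek()->22
push(47) -> [27, 27, 22, 47]
pop()->47, [27, 27, 22]

Final stack: [27, 27, 22]


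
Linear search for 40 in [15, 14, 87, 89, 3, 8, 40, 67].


i=0: 15!=40
i=1: 14!=40
i=2: 87!=40
i=3: 89!=40
i=4: 3!=40
i=5: 8!=40
i=6: 40==40 found!

Found at 6, 7 comps


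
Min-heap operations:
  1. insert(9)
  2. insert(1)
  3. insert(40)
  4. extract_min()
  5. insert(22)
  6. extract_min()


insert(9) -> [9]
insert(1) -> [1, 9]
insert(40) -> [1, 9, 40]
extract_min()->1, [9, 40]
insert(22) -> [9, 40, 22]
extract_min()->9, [22, 40]

Final heap: [22, 40]


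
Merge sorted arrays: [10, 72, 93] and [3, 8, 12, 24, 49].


Take 3 from B
Take 8 from B
Take 10 from A
Take 12 from B
Take 24 from B
Take 49 from B

Merged: [3, 8, 10, 12, 24, 49, 72, 93]


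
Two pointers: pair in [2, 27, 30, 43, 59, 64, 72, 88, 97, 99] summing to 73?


lo=0(2)+hi=9(99)=101
lo=0(2)+hi=8(97)=99
lo=0(2)+hi=7(88)=90
lo=0(2)+hi=6(72)=74
lo=0(2)+hi=5(64)=66
lo=1(27)+hi=5(64)=91
lo=1(27)+hi=4(59)=86
lo=1(27)+hi=3(43)=70
lo=2(30)+hi=3(43)=73

Yes: 30+43=73


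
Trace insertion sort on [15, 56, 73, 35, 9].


Initial: [15, 56, 73, 35, 9]
Insert 56: [15, 56, 73, 35, 9]
Insert 73: [15, 56, 73, 35, 9]
Insert 35: [15, 35, 56, 73, 9]
Insert 9: [9, 15, 35, 56, 73]

Sorted: [9, 15, 35, 56, 73]


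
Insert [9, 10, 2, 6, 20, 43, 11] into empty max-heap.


Insert 9: [9]
Insert 10: [10, 9]
Insert 2: [10, 9, 2]
Insert 6: [10, 9, 2, 6]
Insert 20: [20, 10, 2, 6, 9]
Insert 43: [43, 10, 20, 6, 9, 2]
Insert 11: [43, 10, 20, 6, 9, 2, 11]

Final heap: [43, 10, 20, 6, 9, 2, 11]


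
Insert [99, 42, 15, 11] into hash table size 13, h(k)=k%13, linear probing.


Insert 99: h=8 -> slot 8
Insert 42: h=3 -> slot 3
Insert 15: h=2 -> slot 2
Insert 11: h=11 -> slot 11

Table: [None, None, 15, 42, None, None, None, None, 99, None, None, 11, None]


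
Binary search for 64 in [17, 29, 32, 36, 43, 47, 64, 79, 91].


Step 1: lo=0, hi=8, mid=4, val=43
Step 2: lo=5, hi=8, mid=6, val=64

Found at index 6


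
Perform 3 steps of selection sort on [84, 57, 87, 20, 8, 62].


Initial: [84, 57, 87, 20, 8, 62]
Step 1: min=8 at 4
  Swap: [8, 57, 87, 20, 84, 62]
Step 2: min=20 at 3
  Swap: [8, 20, 87, 57, 84, 62]
Step 3: min=57 at 3
  Swap: [8, 20, 57, 87, 84, 62]

After 3 steps: [8, 20, 57, 87, 84, 62]


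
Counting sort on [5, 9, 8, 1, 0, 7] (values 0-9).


Input: [5, 9, 8, 1, 0, 7]
Counts: [1, 1, 0, 0, 0, 1, 0, 1, 1, 1]

Sorted: [0, 1, 5, 7, 8, 9]


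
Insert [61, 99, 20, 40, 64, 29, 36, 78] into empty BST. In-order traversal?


Insert 61: root
Insert 99: R from 61
Insert 20: L from 61
Insert 40: L from 61 -> R from 20
Insert 64: R from 61 -> L from 99
Insert 29: L from 61 -> R from 20 -> L from 40
Insert 36: L from 61 -> R from 20 -> L from 40 -> R from 29
Insert 78: R from 61 -> L from 99 -> R from 64

In-order: [20, 29, 36, 40, 61, 64, 78, 99]


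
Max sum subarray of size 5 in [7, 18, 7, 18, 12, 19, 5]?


[0:5]: 62
[1:6]: 74
[2:7]: 61

Max: 74 at [1:6]


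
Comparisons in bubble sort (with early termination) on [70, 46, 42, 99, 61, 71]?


Algorithm: bubble sort (with early termination)
Input: [70, 46, 42, 99, 61, 71]
Sorted: [42, 46, 61, 70, 71, 99]

12


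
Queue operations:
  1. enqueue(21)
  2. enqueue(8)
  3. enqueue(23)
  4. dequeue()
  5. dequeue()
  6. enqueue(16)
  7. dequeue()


enqueue(21) -> [21]
enqueue(8) -> [21, 8]
enqueue(23) -> [21, 8, 23]
dequeue()->21, [8, 23]
dequeue()->8, [23]
enqueue(16) -> [23, 16]
dequeue()->23, [16]

Final queue: [16]


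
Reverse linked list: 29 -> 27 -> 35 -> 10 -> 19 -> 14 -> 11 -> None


Step 1: curr=29, set curr.next=prev(None) | reversed so far: 29
Step 2: curr=27, set curr.next=prev(29) | reversed so far: 27 -> 29
Step 3: curr=35, set curr.next=prev(27) | reversed so far: 35 -> 27 -> 29
Step 4: curr=10, set curr.next=prev(35) | reversed so far: 10 -> 35 -> 27 -> 29
Step 5: curr=19, set curr.next=prev(10) | reversed so far: 19 -> 10 -> 35 -> 27 -> 29
Step 6: curr=14, set curr.next=prev(19) | reversed so far: 14 -> 19 -> 10 -> 35 -> 27 -> 29
Step 7: curr=11, set curr.next=prev(14) | reversed so far: 11 -> 14 -> 19 -> 10 -> 35 -> 27 -> 29

11 -> 14 -> 19 -> 10 -> 35 -> 27 -> 29 -> None


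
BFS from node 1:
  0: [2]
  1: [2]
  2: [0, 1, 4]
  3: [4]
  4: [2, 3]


Visit 1, enqueue [2]
Visit 2, enqueue [0, 4]
Visit 0, enqueue []
Visit 4, enqueue [3]
Visit 3, enqueue []

BFS order: [1, 2, 0, 4, 3]


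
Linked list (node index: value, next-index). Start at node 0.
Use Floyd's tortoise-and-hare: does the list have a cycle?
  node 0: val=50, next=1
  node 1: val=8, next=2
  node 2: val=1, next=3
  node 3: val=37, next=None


Floyd's tortoise (slow, +1) and hare (fast, +2):
  init: slow=0, fast=0
  step 1: slow=1, fast=2
  step 2: fast 2->3->None, no cycle

Cycle: no


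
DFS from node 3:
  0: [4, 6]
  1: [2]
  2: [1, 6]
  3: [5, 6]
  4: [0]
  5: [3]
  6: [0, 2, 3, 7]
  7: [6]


Visit 3, push [6, 5]
Visit 5, push []
Visit 6, push [7, 2, 0]
Visit 0, push [4]
Visit 4, push []
Visit 2, push [1]
Visit 1, push []
Visit 7, push []

DFS order: [3, 5, 6, 0, 4, 2, 1, 7]


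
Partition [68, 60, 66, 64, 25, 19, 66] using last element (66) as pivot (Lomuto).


Pivot: 66
  60 <= 66: swap -> [60, 68, 66, 64, 25, 19, 66]
  66 <= 66: swap -> [60, 66, 68, 64, 25, 19, 66]
  64 <= 66: swap -> [60, 66, 64, 68, 25, 19, 66]
  25 <= 66: swap -> [60, 66, 64, 25, 68, 19, 66]
  19 <= 66: swap -> [60, 66, 64, 25, 19, 68, 66]
Place pivot at 5: [60, 66, 64, 25, 19, 66, 68]

Partitioned: [60, 66, 64, 25, 19, 66, 68]


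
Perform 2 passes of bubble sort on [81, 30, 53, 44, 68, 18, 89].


Initial: [81, 30, 53, 44, 68, 18, 89]
Pass 1: [30, 53, 44, 68, 18, 81, 89] (5 swaps)
Pass 2: [30, 44, 53, 18, 68, 81, 89] (2 swaps)

After 2 passes: [30, 44, 53, 18, 68, 81, 89]


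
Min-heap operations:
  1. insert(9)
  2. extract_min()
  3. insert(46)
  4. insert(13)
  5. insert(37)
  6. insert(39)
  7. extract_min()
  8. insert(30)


insert(9) -> [9]
extract_min()->9, []
insert(46) -> [46]
insert(13) -> [13, 46]
insert(37) -> [13, 46, 37]
insert(39) -> [13, 39, 37, 46]
extract_min()->13, [37, 39, 46]
insert(30) -> [30, 37, 46, 39]

Final heap: [30, 37, 46, 39]


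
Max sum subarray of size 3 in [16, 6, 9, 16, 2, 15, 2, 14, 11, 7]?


[0:3]: 31
[1:4]: 31
[2:5]: 27
[3:6]: 33
[4:7]: 19
[5:8]: 31
[6:9]: 27
[7:10]: 32

Max: 33 at [3:6]


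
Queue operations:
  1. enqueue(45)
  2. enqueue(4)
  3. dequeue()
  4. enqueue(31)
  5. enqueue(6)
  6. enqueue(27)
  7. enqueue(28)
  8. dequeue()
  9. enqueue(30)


enqueue(45) -> [45]
enqueue(4) -> [45, 4]
dequeue()->45, [4]
enqueue(31) -> [4, 31]
enqueue(6) -> [4, 31, 6]
enqueue(27) -> [4, 31, 6, 27]
enqueue(28) -> [4, 31, 6, 27, 28]
dequeue()->4, [31, 6, 27, 28]
enqueue(30) -> [31, 6, 27, 28, 30]

Final queue: [31, 6, 27, 28, 30]


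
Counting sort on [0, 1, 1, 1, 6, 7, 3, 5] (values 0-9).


Input: [0, 1, 1, 1, 6, 7, 3, 5]
Counts: [1, 3, 0, 1, 0, 1, 1, 1, 0, 0]

Sorted: [0, 1, 1, 1, 3, 5, 6, 7]


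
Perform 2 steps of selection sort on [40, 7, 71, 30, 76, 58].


Initial: [40, 7, 71, 30, 76, 58]
Step 1: min=7 at 1
  Swap: [7, 40, 71, 30, 76, 58]
Step 2: min=30 at 3
  Swap: [7, 30, 71, 40, 76, 58]

After 2 steps: [7, 30, 71, 40, 76, 58]


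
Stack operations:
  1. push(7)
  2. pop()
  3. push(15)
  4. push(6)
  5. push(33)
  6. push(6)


push(7) -> [7]
pop()->7, []
push(15) -> [15]
push(6) -> [15, 6]
push(33) -> [15, 6, 33]
push(6) -> [15, 6, 33, 6]

Final stack: [15, 6, 33, 6]


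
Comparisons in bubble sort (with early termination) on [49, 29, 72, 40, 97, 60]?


Algorithm: bubble sort (with early termination)
Input: [49, 29, 72, 40, 97, 60]
Sorted: [29, 40, 49, 60, 72, 97]

12


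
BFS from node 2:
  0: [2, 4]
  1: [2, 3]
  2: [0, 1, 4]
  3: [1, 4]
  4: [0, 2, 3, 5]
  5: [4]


Visit 2, enqueue [0, 1, 4]
Visit 0, enqueue []
Visit 1, enqueue [3]
Visit 4, enqueue [5]
Visit 3, enqueue []
Visit 5, enqueue []

BFS order: [2, 0, 1, 4, 3, 5]


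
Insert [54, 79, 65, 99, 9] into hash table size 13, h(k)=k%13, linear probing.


Insert 54: h=2 -> slot 2
Insert 79: h=1 -> slot 1
Insert 65: h=0 -> slot 0
Insert 99: h=8 -> slot 8
Insert 9: h=9 -> slot 9

Table: [65, 79, 54, None, None, None, None, None, 99, 9, None, None, None]


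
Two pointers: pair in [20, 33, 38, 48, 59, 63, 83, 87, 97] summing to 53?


lo=0(20)+hi=8(97)=117
lo=0(20)+hi=7(87)=107
lo=0(20)+hi=6(83)=103
lo=0(20)+hi=5(63)=83
lo=0(20)+hi=4(59)=79
lo=0(20)+hi=3(48)=68
lo=0(20)+hi=2(38)=58
lo=0(20)+hi=1(33)=53

Yes: 20+33=53


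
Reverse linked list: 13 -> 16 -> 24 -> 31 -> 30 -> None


Step 1: curr=13, set curr.next=prev(None) | reversed so far: 13
Step 2: curr=16, set curr.next=prev(13) | reversed so far: 16 -> 13
Step 3: curr=24, set curr.next=prev(16) | reversed so far: 24 -> 16 -> 13
Step 4: curr=31, set curr.next=prev(24) | reversed so far: 31 -> 24 -> 16 -> 13
Step 5: curr=30, set curr.next=prev(31) | reversed so far: 30 -> 31 -> 24 -> 16 -> 13

30 -> 31 -> 24 -> 16 -> 13 -> None


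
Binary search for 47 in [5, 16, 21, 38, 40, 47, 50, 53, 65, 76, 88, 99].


Step 1: lo=0, hi=11, mid=5, val=47

Found at index 5


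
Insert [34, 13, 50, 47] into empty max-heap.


Insert 34: [34]
Insert 13: [34, 13]
Insert 50: [50, 13, 34]
Insert 47: [50, 47, 34, 13]

Final heap: [50, 47, 34, 13]


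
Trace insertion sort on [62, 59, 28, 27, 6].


Initial: [62, 59, 28, 27, 6]
Insert 59: [59, 62, 28, 27, 6]
Insert 28: [28, 59, 62, 27, 6]
Insert 27: [27, 28, 59, 62, 6]
Insert 6: [6, 27, 28, 59, 62]

Sorted: [6, 27, 28, 59, 62]


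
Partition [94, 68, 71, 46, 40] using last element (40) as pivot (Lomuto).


Pivot: 40
Place pivot at 0: [40, 68, 71, 46, 94]

Partitioned: [40, 68, 71, 46, 94]


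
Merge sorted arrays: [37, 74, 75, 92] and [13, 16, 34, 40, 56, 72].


Take 13 from B
Take 16 from B
Take 34 from B
Take 37 from A
Take 40 from B
Take 56 from B
Take 72 from B

Merged: [13, 16, 34, 37, 40, 56, 72, 74, 75, 92]


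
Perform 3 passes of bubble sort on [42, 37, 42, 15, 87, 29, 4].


Initial: [42, 37, 42, 15, 87, 29, 4]
Pass 1: [37, 42, 15, 42, 29, 4, 87] (4 swaps)
Pass 2: [37, 15, 42, 29, 4, 42, 87] (3 swaps)
Pass 3: [15, 37, 29, 4, 42, 42, 87] (3 swaps)

After 3 passes: [15, 37, 29, 4, 42, 42, 87]


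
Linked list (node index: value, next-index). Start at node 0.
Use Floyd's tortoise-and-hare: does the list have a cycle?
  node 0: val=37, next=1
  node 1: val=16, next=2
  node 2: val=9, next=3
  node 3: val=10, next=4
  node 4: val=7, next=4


Floyd's tortoise (slow, +1) and hare (fast, +2):
  init: slow=0, fast=0
  step 1: slow=1, fast=2
  step 2: slow=2, fast=4
  step 3: slow=3, fast=4
  step 4: slow=4, fast=4
  slow == fast at node 4: cycle detected

Cycle: yes


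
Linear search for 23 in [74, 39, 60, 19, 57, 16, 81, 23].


i=0: 74!=23
i=1: 39!=23
i=2: 60!=23
i=3: 19!=23
i=4: 57!=23
i=5: 16!=23
i=6: 81!=23
i=7: 23==23 found!

Found at 7, 8 comps


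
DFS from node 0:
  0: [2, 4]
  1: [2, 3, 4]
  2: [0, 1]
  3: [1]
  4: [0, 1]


Visit 0, push [4, 2]
Visit 2, push [1]
Visit 1, push [4, 3]
Visit 3, push []
Visit 4, push []

DFS order: [0, 2, 1, 3, 4]


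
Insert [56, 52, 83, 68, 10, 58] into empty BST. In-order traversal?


Insert 56: root
Insert 52: L from 56
Insert 83: R from 56
Insert 68: R from 56 -> L from 83
Insert 10: L from 56 -> L from 52
Insert 58: R from 56 -> L from 83 -> L from 68

In-order: [10, 52, 56, 58, 68, 83]


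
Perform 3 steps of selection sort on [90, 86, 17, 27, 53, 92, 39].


Initial: [90, 86, 17, 27, 53, 92, 39]
Step 1: min=17 at 2
  Swap: [17, 86, 90, 27, 53, 92, 39]
Step 2: min=27 at 3
  Swap: [17, 27, 90, 86, 53, 92, 39]
Step 3: min=39 at 6
  Swap: [17, 27, 39, 86, 53, 92, 90]

After 3 steps: [17, 27, 39, 86, 53, 92, 90]


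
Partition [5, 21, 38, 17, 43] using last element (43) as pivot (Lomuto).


Pivot: 43
  5 <= 43: advance i (no swap)
  21 <= 43: advance i (no swap)
  38 <= 43: advance i (no swap)
  17 <= 43: advance i (no swap)
Place pivot at 4: [5, 21, 38, 17, 43]

Partitioned: [5, 21, 38, 17, 43]


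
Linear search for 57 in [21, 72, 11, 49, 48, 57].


i=0: 21!=57
i=1: 72!=57
i=2: 11!=57
i=3: 49!=57
i=4: 48!=57
i=5: 57==57 found!

Found at 5, 6 comps


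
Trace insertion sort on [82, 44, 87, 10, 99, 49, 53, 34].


Initial: [82, 44, 87, 10, 99, 49, 53, 34]
Insert 44: [44, 82, 87, 10, 99, 49, 53, 34]
Insert 87: [44, 82, 87, 10, 99, 49, 53, 34]
Insert 10: [10, 44, 82, 87, 99, 49, 53, 34]
Insert 99: [10, 44, 82, 87, 99, 49, 53, 34]
Insert 49: [10, 44, 49, 82, 87, 99, 53, 34]
Insert 53: [10, 44, 49, 53, 82, 87, 99, 34]
Insert 34: [10, 34, 44, 49, 53, 82, 87, 99]

Sorted: [10, 34, 44, 49, 53, 82, 87, 99]


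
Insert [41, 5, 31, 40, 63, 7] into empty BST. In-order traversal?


Insert 41: root
Insert 5: L from 41
Insert 31: L from 41 -> R from 5
Insert 40: L from 41 -> R from 5 -> R from 31
Insert 63: R from 41
Insert 7: L from 41 -> R from 5 -> L from 31

In-order: [5, 7, 31, 40, 41, 63]


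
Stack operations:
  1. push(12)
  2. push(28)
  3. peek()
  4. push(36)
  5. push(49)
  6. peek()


push(12) -> [12]
push(28) -> [12, 28]
peek()->28
push(36) -> [12, 28, 36]
push(49) -> [12, 28, 36, 49]
peek()->49

Final stack: [12, 28, 36, 49]


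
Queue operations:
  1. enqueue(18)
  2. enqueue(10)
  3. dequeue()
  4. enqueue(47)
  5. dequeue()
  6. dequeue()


enqueue(18) -> [18]
enqueue(10) -> [18, 10]
dequeue()->18, [10]
enqueue(47) -> [10, 47]
dequeue()->10, [47]
dequeue()->47, []

Final queue: []


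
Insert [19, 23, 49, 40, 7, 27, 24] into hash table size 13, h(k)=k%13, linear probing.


Insert 19: h=6 -> slot 6
Insert 23: h=10 -> slot 10
Insert 49: h=10, 1 probes -> slot 11
Insert 40: h=1 -> slot 1
Insert 7: h=7 -> slot 7
Insert 27: h=1, 1 probes -> slot 2
Insert 24: h=11, 1 probes -> slot 12

Table: [None, 40, 27, None, None, None, 19, 7, None, None, 23, 49, 24]


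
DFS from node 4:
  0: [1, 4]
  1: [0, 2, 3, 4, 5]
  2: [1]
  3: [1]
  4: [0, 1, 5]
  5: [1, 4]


Visit 4, push [5, 1, 0]
Visit 0, push [1]
Visit 1, push [5, 3, 2]
Visit 2, push []
Visit 3, push []
Visit 5, push []

DFS order: [4, 0, 1, 2, 3, 5]


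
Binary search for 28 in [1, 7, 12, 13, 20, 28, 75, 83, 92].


Step 1: lo=0, hi=8, mid=4, val=20
Step 2: lo=5, hi=8, mid=6, val=75
Step 3: lo=5, hi=5, mid=5, val=28

Found at index 5


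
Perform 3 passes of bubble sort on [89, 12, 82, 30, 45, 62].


Initial: [89, 12, 82, 30, 45, 62]
Pass 1: [12, 82, 30, 45, 62, 89] (5 swaps)
Pass 2: [12, 30, 45, 62, 82, 89] (3 swaps)
Pass 3: [12, 30, 45, 62, 82, 89] (0 swaps)

After 3 passes: [12, 30, 45, 62, 82, 89]
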